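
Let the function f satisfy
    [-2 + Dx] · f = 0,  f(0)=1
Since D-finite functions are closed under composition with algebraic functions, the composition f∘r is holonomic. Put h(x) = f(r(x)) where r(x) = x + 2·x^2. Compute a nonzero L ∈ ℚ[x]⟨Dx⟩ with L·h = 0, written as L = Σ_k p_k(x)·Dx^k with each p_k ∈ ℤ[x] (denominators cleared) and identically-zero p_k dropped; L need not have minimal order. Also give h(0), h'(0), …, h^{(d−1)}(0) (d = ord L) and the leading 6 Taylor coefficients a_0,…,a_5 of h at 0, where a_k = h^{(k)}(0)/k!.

f: a_k = 1, 2, 2, 4/3, 2/3, 4/15, …
f∘r: x↦r, Dx↦Dx/r' in L_f ⇒ L₀.
L = (-2 - 8·x) + Dx  (order 1).
h: a_k = 1, 2, 6, 28/3, 50/3, 108/5, …
ICs: h(0) = 1.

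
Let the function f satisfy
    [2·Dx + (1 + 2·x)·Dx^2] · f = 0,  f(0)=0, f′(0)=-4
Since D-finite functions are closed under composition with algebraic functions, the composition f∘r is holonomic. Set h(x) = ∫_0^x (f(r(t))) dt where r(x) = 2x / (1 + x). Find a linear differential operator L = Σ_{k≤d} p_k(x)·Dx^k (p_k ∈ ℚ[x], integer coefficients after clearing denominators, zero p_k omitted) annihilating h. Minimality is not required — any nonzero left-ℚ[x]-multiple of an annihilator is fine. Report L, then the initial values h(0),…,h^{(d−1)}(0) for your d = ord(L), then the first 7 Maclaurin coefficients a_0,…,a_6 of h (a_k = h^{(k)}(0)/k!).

f: a_k = 0, -4, 4, -16/3, 8, -64/5, 64/3, …
h₀=f(r): pull back L_f along r ⇒ L₀.
h=∫h₀ ⇒ L = L₀·Dx.
L = (6 + 10·x)·Dx^2 + (1 + 6·x + 5·x^2)·Dx^3  (order 3).
h: a_k = 0, 0, -4, 8, -62/3, 312/5, -3124/15, …
ICs: h(0) = 0, h′(0) = 0, h′′(0) = -8.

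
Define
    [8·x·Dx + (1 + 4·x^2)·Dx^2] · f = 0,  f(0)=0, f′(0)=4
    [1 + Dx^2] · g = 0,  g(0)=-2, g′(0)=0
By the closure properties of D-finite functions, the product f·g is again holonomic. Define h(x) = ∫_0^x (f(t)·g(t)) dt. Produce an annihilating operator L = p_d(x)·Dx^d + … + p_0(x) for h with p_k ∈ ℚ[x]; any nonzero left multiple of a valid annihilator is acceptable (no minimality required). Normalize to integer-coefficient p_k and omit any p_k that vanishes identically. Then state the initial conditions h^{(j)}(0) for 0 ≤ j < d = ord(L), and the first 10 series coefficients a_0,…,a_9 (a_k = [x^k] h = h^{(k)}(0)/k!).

f: a_k = 0, 4, 0, -16/3, 0, 64/5, 0, -256/7, 0, 1024/9, …
g: a_k = -2, 0, 1, 0, -1/12, 0, 1/360, 0, -1/20160, 0, …
Product ⇒ symmetric product L₀, ord ≤ 4.
h=∫₀ˣh₀: take L = L₀·Dx.
L = (85 + 944·x^2 + 416·x^4 + 256·x^6 + 256·x^8)·Dx + (144·x + 704·x^3 + 768·x^5 + 1024·x^7)·Dx^2 + (90 + 992·x^2 + 576·x^4 + 512·x^6 + 512·x^8)·Dx^3 + (144·x + 704·x^3 + 768·x^5 + 1024·x^7)·Dx^4 + (5 + 48·x^2 + 160·x^4 + 256·x^6 + 256·x^8)·Dx^5  (order 5).
h: a_k = 0, 0, -4, 0, 11/3, 0, -469/90, 0, 54431/5040, 0, …
ICs: h(0) = 0, h′(0) = 0, h′′(0) = -8, h′′′(0) = 0, h′′′′(0) = 88.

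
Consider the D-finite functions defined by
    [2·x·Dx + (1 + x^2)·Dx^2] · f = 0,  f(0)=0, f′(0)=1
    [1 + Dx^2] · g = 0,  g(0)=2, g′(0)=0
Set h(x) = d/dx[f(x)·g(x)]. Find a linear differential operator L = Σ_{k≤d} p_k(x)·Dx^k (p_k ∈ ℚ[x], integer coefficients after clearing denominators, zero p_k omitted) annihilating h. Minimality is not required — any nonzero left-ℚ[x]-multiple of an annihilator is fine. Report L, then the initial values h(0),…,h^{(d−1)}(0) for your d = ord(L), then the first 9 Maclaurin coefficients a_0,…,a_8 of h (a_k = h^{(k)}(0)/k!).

f: a_k = 0, 1, 0, -1/3, 0, 1/5, 0, -1/7, 0, …
g: a_k = 2, 0, -1, 0, 1/12, 0, -1/360, 0, 1/20160, …
L₀ := L_f ⊗_s L_g (sym. prod.), ord ≤ 4.
Differentiate: ansatz ord ≤ ord L₀ ⇒ L.
L = (110 + 294·x^2 + 461·x^4 + 96·x^6 + 12·x^8 + 2·x^10 + x^12) + (68·x + 284·x^3 + 280·x^5 + 80·x^7 + 20·x^9 + 4·x^11)·Dx + (120 + 340·x^2 + 534·x^4 + 148·x^6 + 32·x^8 + 8·x^10 + 2·x^12)·Dx^2 + (68·x + 284·x^3 + 280·x^5 + 80·x^7 + 20·x^9 + 4·x^11)·Dx^3 + (10 + 46·x^2 + 73·x^4 + 52·x^6 + 20·x^8 + 6·x^10 + x^12)·Dx^4  (order 4).
h: a_k = 2, 0, -5, 0, 49/12, 0, -1301/360, 0, 23147/6720, …
ICs: h(0) = 2, h′(0) = 0, h′′(0) = -10, h′′′(0) = 0.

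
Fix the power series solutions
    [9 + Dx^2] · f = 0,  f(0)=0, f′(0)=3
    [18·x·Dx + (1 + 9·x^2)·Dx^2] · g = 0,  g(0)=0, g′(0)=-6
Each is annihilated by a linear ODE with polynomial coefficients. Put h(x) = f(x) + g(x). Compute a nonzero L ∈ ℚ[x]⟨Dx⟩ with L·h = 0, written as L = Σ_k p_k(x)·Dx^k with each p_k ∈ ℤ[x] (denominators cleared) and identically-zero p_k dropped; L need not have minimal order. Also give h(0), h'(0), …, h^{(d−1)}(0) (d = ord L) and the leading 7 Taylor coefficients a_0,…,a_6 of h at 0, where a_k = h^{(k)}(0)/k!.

L = (-1782·x + 20412·x^3 + 13122·x^5)·Dx + (-9 + 567·x^2 + 6561·x^4 + 6561·x^6)·Dx^2 + (-198·x + 2268·x^3 + 1458·x^5)·Dx^3 + (-1 + 63·x^2 + 729·x^4 + 729·x^6)·Dx^4  (order 4).
h: a_k = 0, -3, 0, 27/2, 0, -3807/40, 0, …
ICs: h(0) = 0, h′(0) = -3, h′′(0) = 0, h′′′(0) = 81.

f: a_k = 0, 3, 0, -9/2, 0, 81/40, 0, …
g: a_k = 0, -6, 0, 18, 0, -486/5, 0, …
L₀ := lclm(L_f,L_g); ord L₀ ≤ 2+2.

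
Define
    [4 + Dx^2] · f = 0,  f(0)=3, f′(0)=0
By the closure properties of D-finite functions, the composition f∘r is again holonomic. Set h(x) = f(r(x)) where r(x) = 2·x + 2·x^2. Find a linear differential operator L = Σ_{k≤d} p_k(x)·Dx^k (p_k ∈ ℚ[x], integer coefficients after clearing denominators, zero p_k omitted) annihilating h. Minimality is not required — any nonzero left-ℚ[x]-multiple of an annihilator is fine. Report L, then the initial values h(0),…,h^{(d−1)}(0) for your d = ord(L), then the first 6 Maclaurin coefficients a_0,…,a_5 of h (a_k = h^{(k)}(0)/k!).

f: a_k = 3, 0, -6, 0, 2, 0, …
Substitute x→r, Dx→(1/r')Dx; clear ⇒ L₀.
L = (16 + 96·x + 192·x^2 + 128·x^3) - 2·Dx + (1 + 2·x)·Dx^2  (order 2).
h: a_k = 3, 0, -24, -48, 8, 128, …
ICs: h(0) = 3, h′(0) = 0.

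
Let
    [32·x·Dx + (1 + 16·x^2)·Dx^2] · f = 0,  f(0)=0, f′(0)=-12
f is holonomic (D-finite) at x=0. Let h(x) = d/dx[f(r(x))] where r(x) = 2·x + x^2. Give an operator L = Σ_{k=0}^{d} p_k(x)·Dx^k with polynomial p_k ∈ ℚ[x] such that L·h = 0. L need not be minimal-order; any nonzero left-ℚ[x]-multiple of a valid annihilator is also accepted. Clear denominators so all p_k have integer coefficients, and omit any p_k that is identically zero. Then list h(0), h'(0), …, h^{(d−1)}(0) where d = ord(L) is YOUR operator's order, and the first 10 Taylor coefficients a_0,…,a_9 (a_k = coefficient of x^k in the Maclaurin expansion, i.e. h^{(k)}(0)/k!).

f: a_k = 0, -12, 0, 64, 0, -3072/5, 0, 49152/7, 0, -262144/3, …
Substitute x→r, Dx→(1/r')Dx; clear ⇒ L₀.
Differentiate: ansatz ord ≤ ord L₀ ⇒ L.
L = (-1 + 128·x + 256·x^2 + 192·x^3 + 48·x^4) + (1 + x + 64·x^2 + 128·x^3 + 80·x^4 + 16·x^5)·Dx  (order 1).
h: a_k = -24, -24, 1536, 3072, -96384, -294528, 5947392, 24969216, -360241152, -1973950464, …
ICs: h(0) = -24.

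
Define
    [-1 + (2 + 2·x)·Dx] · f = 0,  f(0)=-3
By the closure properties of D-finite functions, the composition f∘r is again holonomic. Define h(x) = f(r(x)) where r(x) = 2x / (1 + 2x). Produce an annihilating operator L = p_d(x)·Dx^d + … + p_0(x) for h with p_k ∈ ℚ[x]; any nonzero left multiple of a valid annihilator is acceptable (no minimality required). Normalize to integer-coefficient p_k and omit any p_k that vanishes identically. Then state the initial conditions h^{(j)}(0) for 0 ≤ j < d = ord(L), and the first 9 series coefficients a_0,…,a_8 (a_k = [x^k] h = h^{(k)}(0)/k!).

f: a_k = -3, -3/2, 3/8, -3/16, 15/128, -21/256, 63/1024, -99/2048, 1287/32768, …
Change of var in L_f (x↦r) gives L₀.
L = -1 + (1 + 6·x + 8·x^2)·Dx  (order 1).
h: a_k = -3, -3, 15/2, -39/2, 423/8, -1197/8, 7059/16, -21615/16, 547383/128, …
ICs: h(0) = -3.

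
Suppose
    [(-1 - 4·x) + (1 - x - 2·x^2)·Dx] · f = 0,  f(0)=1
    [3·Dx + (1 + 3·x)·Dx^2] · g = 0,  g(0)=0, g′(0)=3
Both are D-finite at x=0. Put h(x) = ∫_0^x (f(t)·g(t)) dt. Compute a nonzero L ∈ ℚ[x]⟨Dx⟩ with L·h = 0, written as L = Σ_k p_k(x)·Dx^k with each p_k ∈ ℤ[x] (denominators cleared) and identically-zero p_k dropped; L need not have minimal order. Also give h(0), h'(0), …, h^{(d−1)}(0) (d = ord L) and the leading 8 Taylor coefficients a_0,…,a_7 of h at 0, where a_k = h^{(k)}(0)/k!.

L = (7 + 24·x)·Dx + (-1 + 17·x + 30·x^2)·Dx^2 + (-1 - 2·x + 5·x^2 + 6·x^3)·Dx^3  (order 3).
h: a_k = 0, 0, 3/2, -1/2, 27/8, -39/20, 439/40, -1503/140, …
ICs: h(0) = 0, h′(0) = 0, h′′(0) = 3.

f: a_k = 1, 1, 3, 5, 11, 21, 43, 85, …
g: a_k = 0, 3, -9/2, 9, -81/4, 243/5, -243/2, 2187/7, …
L₀ := L_f ⊗_s L_g (sym. prod.), ord ≤ 2.
∫: right-multiply L₀ by Dx.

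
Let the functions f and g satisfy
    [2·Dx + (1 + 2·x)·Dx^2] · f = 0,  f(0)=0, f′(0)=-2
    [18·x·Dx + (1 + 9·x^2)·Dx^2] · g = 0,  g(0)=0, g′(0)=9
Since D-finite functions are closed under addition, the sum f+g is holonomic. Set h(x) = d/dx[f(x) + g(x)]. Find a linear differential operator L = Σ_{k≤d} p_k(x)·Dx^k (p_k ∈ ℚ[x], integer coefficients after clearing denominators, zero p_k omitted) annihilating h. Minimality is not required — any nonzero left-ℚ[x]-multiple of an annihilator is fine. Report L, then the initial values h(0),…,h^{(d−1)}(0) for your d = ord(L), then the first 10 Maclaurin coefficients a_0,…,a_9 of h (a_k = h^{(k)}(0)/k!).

L = (-18 - 108·x + 486·x^2 + 324·x^3) + (-13 - 36·x + 135·x^2 + 972·x^3 + 648·x^4)·Dx + (-1 + 7·x + 18·x^2 + 81·x^3 + 243·x^4 + 162·x^5)·Dx^2  (order 2).
h: a_k = 7, 4, -89, 16, 697, 64, -6689, 256, 58537, 1024, …
ICs: h(0) = 7, h′(0) = 4.

f: a_k = 0, -2, 2, -8/3, 4, -32/5, 32/3, -128/7, 32, -512/9, …
g: a_k = 0, 9, 0, -27, 0, 729/5, 0, -6561/7, 0, 6561, …
h₀=f+g: left-lcm gives L₀, ord ≤ 4.
h₀' ⇒ L via d/dx closure of L₀.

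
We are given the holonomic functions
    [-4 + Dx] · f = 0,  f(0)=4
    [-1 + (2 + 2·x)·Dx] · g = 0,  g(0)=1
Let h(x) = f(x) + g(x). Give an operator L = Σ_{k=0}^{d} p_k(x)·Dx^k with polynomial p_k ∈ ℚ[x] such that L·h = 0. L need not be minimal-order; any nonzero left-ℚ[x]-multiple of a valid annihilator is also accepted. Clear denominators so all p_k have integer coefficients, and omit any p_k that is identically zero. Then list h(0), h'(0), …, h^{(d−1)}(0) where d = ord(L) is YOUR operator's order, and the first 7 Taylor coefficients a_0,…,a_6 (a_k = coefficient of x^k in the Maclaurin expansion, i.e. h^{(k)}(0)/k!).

L = (36 + 32·x) + (-65 - 128·x - 64·x^2)·Dx + (14 + 30·x + 16·x^2)·Dx^2  (order 2).
h: a_k = 5, 33/2, 255/8, 2051/48, 16369/384, 131177/3840, 1047631/46080, …
ICs: h(0) = 5, h′(0) = 33/2.

f: a_k = 4, 16, 32, 128/3, 128/3, 512/15, 1024/45, …
g: a_k = 1, 1/2, -1/8, 1/16, -5/128, 7/256, -21/1024, …
Sum ⇒ L₀ = lclm(L_f,L_g) in ℚ(x)⟨Dx⟩.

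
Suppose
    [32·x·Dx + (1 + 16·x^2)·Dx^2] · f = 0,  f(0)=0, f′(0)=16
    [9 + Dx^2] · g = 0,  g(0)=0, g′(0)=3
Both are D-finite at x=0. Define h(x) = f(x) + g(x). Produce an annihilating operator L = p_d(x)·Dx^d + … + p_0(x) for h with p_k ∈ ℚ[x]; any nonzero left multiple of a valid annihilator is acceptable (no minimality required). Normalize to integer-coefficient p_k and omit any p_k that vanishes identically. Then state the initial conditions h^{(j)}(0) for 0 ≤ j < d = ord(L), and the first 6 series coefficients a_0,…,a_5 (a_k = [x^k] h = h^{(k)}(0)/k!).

L = (-52704·x + 967680·x^3 + 663552·x^5)·Dx + (-207 + 13104·x^2 + 283392·x^4 + 331776·x^6)·Dx^2 + (-5856·x + 107520·x^3 + 73728·x^5)·Dx^3 + (-23 + 1456·x^2 + 31488·x^4 + 36864·x^6)·Dx^4  (order 4).
h: a_k = 0, 19, 0, -539/6, 0, 32849/40, …
ICs: h(0) = 0, h′(0) = 19, h′′(0) = 0, h′′′(0) = -539.

f: a_k = 0, 16, 0, -256/3, 0, 4096/5, …
g: a_k = 0, 3, 0, -9/2, 0, 81/40, …
f+g: L₀ = lclm(L_f,L_g), ord ≤ 2+2.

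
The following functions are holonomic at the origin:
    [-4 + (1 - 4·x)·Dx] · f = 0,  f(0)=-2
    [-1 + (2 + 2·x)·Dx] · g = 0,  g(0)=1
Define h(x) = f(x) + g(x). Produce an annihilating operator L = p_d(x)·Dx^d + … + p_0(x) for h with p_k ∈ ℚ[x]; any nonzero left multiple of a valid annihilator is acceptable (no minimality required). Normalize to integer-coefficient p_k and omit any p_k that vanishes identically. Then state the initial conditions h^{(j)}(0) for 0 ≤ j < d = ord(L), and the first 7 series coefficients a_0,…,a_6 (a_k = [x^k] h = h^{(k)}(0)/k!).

f: a_k = -2, -8, -32, -128, -512, -2048, -8192, …
g: a_k = 1, 1/2, -1/8, 1/16, -5/128, 7/256, -21/1024, …
L₀ := lclm(L_f,L_g); ord L₀ ≤ 1+1.
L = (-68 - 48·x) + (129 + 248·x + 144·x^2)·Dx + (-14 + 18·x + 128·x^2 + 96·x^3)·Dx^2  (order 2).
h: a_k = -1, -15/2, -257/8, -2047/16, -65541/128, -524281/256, -8388629/1024, …
ICs: h(0) = -1, h′(0) = -15/2.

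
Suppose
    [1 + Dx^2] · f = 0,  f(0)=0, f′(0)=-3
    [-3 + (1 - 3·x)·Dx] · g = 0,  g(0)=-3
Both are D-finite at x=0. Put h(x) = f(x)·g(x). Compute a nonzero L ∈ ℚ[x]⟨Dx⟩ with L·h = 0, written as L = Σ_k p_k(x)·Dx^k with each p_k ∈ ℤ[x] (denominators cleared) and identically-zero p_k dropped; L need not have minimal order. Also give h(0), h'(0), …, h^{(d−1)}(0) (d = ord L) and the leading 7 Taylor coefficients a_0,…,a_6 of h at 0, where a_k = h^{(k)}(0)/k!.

f: a_k = 0, -3, 0, 1/2, 0, -1/40, 0, …
g: a_k = -3, -9, -27, -81, -243, -729, -2187, …
f·g: L₀ = L_f ⊗_s L_g, ord ≤ 2·1.
L = (-1 + 3·x) + 6·Dx + (-1 + 3·x)·Dx^2  (order 2).
h: a_k = 0, 9, 27, 159/2, 477/2, 28623/40, 85869/40, …
ICs: h(0) = 0, h′(0) = 9.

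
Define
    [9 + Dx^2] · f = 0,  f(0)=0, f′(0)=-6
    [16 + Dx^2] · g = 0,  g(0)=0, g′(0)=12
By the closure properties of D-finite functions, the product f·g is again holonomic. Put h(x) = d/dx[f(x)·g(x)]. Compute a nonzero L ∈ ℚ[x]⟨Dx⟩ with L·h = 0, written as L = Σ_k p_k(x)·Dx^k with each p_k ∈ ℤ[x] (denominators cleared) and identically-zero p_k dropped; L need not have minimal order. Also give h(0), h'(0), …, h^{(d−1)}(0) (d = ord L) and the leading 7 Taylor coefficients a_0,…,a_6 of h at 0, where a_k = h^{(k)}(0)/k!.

L = 49 + 50·Dx^2 + Dx^4  (order 4).
h: a_k = 0, -144, 0, 1200, 0, -14706/5, 0, …
ICs: h(0) = 0, h′(0) = -144, h′′(0) = 0, h′′′(0) = 7200.

f: a_k = 0, -6, 0, 9, 0, -81/20, 0, …
g: a_k = 0, 12, 0, -32, 0, 128/5, 0, …
Sym-product of L_f,L_g gives L₀ (≤ ord 4).
h=h₀': d/dx-closure on L₀ ⇒ L.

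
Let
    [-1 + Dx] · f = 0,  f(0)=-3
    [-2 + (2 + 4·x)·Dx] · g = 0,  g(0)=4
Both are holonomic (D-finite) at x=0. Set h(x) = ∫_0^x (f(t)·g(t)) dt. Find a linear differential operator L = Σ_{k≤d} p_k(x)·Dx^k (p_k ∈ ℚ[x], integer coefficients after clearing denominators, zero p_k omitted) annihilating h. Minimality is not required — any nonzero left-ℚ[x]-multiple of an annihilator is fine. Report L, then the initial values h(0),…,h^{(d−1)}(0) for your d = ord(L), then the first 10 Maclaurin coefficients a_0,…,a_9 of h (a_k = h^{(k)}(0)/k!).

L = (-2 - 2·x)·Dx + (1 + 2·x)·Dx^2  (order 2).
h: a_k = 0, -12, -12, -4, -2, 2/5, -14/15, 122/105, -347/210, 4591/1890, …
ICs: h(0) = 0, h′(0) = -12.

f: a_k = -3, -3, -3/2, -1/2, -1/8, -1/40, -1/240, -1/1680, -1/13440, -1/120960, …
g: a_k = 4, 4, -2, 2, -5/2, 7/2, -21/4, 33/4, -429/32, 715/32, …
h₀=f·g: eliminate ⇒ L₀, order ≤ 1·1.
Integrate: L := L₀·Dx.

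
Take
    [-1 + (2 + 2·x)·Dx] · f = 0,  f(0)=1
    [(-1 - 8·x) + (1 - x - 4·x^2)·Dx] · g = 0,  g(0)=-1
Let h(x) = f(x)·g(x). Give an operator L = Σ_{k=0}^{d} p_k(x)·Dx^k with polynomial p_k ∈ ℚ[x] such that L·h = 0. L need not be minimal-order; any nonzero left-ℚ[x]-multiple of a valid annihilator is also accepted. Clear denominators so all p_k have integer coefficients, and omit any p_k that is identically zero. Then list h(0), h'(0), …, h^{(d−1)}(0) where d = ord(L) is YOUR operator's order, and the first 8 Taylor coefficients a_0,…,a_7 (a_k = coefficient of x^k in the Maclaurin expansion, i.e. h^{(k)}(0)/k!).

f: a_k = 1, 1/2, -1/8, 1/16, -5/128, 7/256, -21/1024, 33/2048, …
g: a_k = -1, -1, -5, -9, -29, -65, -181, -441, …
L₀ := L_f ⊗_s L_g (sym. prod.), ord ≤ 1.
L = (3 + 17·x + 12·x^2) + (-2 + 10·x^2 + 8·x^3)·Dx  (order 1).
h: a_k = -1, -3/2, -43/8, -183/16, -4211/128, -20141/256, -215295/1024, -1075135/2048, …
ICs: h(0) = -1.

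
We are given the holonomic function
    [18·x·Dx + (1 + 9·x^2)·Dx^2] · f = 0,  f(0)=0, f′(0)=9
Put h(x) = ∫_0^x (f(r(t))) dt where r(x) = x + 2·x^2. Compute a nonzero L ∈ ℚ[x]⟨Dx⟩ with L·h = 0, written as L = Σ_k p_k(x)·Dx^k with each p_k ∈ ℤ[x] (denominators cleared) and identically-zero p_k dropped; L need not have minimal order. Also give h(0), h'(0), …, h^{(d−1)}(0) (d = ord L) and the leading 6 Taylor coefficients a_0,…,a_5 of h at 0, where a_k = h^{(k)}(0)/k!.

f: a_k = 0, 9, 0, -27, 0, 729/5, …
Change of var in L_f (x↦r) gives L₀.
h=∫₀ˣh₀: take L = L₀·Dx.
L = (-4 + 18·x + 144·x^2 + 432·x^3 + 432·x^4)·Dx^2 + (1 + 4·x + 9·x^2 + 72·x^3 + 180·x^4 + 144·x^5)·Dx^3  (order 3).
h: a_k = 0, 0, 9/2, 6, -27/4, -162/5, …
ICs: h(0) = 0, h′(0) = 0, h′′(0) = 9.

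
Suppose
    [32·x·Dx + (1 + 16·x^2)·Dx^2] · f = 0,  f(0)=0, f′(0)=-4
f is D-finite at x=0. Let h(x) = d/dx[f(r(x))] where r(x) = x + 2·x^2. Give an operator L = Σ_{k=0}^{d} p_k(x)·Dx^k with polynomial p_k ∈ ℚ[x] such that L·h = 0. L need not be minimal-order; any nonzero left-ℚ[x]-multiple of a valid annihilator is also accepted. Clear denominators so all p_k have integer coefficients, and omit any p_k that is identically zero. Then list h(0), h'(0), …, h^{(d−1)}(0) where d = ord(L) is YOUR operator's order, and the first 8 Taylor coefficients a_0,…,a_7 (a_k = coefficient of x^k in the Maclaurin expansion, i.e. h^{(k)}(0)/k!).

f: a_k = 0, -4, 0, 64/3, 0, -1024/5, 0, 16384/7, …
f∘r: x↦r, Dx↦Dx/r' in L_f ⇒ L₀.
Differentiate: ansatz ord ≤ ord L₀ ⇒ L.
L = (-4 + 32·x + 256·x^2 + 768·x^3 + 768·x^4) + (1 + 4·x + 16·x^2 + 128·x^3 + 320·x^4 + 256·x^5)·Dx  (order 1).
h: a_k = -4, -16, 64, 512, 256, -11264, -40960, 131072, …
ICs: h(0) = -4.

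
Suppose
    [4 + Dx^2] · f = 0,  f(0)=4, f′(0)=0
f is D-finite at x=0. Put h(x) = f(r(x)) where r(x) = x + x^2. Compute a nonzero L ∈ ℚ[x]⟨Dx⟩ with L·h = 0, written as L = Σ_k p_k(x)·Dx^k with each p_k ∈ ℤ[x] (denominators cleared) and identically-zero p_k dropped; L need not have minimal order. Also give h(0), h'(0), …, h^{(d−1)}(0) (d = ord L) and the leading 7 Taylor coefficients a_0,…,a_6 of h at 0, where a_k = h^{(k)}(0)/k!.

f: a_k = 4, 0, -8, 0, 8/3, 0, -16/45, …
Change of var in L_f (x↦r) gives L₀.
L = (4 + 24·x + 48·x^2 + 32·x^3) - 2·Dx + (1 + 2·x)·Dx^2  (order 2).
h: a_k = 4, 0, -8, -16, -16/3, 32/3, 704/45, …
ICs: h(0) = 4, h′(0) = 0.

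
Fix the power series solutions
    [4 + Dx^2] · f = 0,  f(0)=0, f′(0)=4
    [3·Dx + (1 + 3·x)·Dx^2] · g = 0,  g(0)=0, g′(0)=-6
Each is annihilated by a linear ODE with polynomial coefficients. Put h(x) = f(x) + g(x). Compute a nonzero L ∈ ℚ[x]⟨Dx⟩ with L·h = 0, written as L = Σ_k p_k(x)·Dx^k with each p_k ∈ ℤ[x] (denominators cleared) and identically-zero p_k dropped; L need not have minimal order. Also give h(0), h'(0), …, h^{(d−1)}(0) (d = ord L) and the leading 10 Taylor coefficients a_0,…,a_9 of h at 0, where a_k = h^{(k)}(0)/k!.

L = (348 + 144·x + 216·x^2)·Dx + (44 + 180·x + 216·x^2 + 216·x^3)·Dx^2 + (87 + 36·x + 54·x^2)·Dx^3 + (11 + 45·x + 54·x^2 + 54·x^3)·Dx^4  (order 4).
h: a_k = 0, -2, 9, -62/3, 81/2, -290/3, 243, -196846/315, 6561/4, -12400282/2835, …
ICs: h(0) = 0, h′(0) = -2, h′′(0) = 18, h′′′(0) = -124.

f: a_k = 0, 4, 0, -8/3, 0, 8/15, 0, -16/315, 0, 8/2835, …
g: a_k = 0, -6, 9, -18, 81/2, -486/5, 243, -4374/7, 6561/4, -4374, …
Weyl lclm of L_f,L_g ⇒ L₀ (ord ≤ 4).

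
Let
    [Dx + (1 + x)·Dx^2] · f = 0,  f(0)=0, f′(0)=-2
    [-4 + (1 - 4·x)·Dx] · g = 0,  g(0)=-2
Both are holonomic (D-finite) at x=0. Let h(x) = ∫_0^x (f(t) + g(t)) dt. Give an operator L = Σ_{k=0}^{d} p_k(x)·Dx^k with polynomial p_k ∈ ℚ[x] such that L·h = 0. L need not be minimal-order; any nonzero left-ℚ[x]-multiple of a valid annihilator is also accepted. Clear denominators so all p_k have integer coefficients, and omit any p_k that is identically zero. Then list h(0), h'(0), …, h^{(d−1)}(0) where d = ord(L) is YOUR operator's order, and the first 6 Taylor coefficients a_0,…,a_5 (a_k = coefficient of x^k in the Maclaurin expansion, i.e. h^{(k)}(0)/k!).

L = (-112 - 32·x)·Dx^2 + (-94 - 208·x - 64·x^2)·Dx^3 + (9 - 23·x - 48·x^2 - 16·x^3)·Dx^4  (order 4).
h: a_k = 0, -2, -5, -31/3, -193/6, -1023/10, …
ICs: h(0) = 0, h′(0) = -2, h′′(0) = -10, h′′′(0) = -62.

f: a_k = 0, -2, 1, -2/3, 1/2, -2/5, …
g: a_k = -2, -8, -32, -128, -512, -2048, …
h₀=f+g: left-lcm gives L₀, ord ≤ 3.
h=∫h₀ ⇒ L = L₀·Dx.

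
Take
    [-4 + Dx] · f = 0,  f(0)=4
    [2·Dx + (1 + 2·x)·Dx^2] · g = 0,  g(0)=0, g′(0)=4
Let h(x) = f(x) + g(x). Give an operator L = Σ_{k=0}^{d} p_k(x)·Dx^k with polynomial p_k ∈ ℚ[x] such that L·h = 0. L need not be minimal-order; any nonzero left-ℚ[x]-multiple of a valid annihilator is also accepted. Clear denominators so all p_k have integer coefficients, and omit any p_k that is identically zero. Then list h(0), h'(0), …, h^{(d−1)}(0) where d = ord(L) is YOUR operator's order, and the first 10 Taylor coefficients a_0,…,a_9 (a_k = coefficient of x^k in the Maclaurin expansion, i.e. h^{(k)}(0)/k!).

f: a_k = 4, 16, 32, 128/3, 128/3, 512/15, 1024/45, 4096/315, 2048/315, 8192/2835, …
g: a_k = 0, 4, -4, 16/3, -8, 64/5, -64/3, 256/7, -64, 1024/9, …
Weyl lclm of L_f,L_g ⇒ L₀ (ord ≤ 3).
L = (-32 - 32·x)·Dx + (-4 - 32·x - 32·x^2)·Dx^2 + (3 + 10·x + 8·x^2)·Dx^3  (order 3).
h: a_k = 4, 20, 28, 48, 104/3, 704/15, 64/45, 15616/315, -18112/315, 330752/2835, …
ICs: h(0) = 4, h′(0) = 20, h′′(0) = 56.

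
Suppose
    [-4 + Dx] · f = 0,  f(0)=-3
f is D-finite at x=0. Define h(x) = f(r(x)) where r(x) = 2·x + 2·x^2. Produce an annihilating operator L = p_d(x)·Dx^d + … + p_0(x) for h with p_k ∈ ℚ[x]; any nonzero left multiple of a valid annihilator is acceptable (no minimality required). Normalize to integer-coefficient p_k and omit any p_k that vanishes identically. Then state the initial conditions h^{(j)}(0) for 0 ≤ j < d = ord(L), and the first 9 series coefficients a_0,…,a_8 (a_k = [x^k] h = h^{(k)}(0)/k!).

f: a_k = -3, -12, -24, -32, -32, -128/5, -256/15, -1024/105, -512/105, …
f∘r: x↦r, Dx↦Dx/r' in L_f ⇒ L₀.
L = (-8 - 16·x) + Dx  (order 1).
h: a_k = -3, -24, -120, -448, -1376, -18176/5, -127744/15, -378880/21, -3682816/105, …
ICs: h(0) = -3.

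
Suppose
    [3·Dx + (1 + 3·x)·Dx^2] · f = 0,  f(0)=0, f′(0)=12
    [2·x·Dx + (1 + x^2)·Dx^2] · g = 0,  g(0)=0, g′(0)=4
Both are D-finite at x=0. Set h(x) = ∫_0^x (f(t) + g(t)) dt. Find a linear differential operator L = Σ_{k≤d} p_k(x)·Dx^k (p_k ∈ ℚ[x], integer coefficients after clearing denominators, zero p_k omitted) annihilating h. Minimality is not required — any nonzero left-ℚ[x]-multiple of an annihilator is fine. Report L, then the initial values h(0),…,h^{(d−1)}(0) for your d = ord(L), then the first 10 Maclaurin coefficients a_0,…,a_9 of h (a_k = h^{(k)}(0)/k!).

L = (-6 - 54·x + 18·x^2 + 18·x^3)·Dx^2 + (-20 - 12·x - 48·x^2 + 36·x^3 + 36·x^4)·Dx^3 + (-3 - 7·x + 6·x^2 + 2·x^3 + 9·x^4 + 9·x^5)·Dx^4  (order 4).
h: a_k = 0, 0, 8, -6, 26/3, -81/5, 488/15, -486/7, 1093/7, -729/2, …
ICs: h(0) = 0, h′(0) = 0, h′′(0) = 16, h′′′(0) = -36.

f: a_k = 0, 12, -18, 36, -81, 972/5, -486, 8748/7, -6561/2, 8748, …
g: a_k = 0, 4, 0, -4/3, 0, 4/5, 0, -4/7, 0, 4/9, …
L₀ := lclm(L_f,L_g); ord L₀ ≤ 2+2.
∫: right-multiply L₀ by Dx.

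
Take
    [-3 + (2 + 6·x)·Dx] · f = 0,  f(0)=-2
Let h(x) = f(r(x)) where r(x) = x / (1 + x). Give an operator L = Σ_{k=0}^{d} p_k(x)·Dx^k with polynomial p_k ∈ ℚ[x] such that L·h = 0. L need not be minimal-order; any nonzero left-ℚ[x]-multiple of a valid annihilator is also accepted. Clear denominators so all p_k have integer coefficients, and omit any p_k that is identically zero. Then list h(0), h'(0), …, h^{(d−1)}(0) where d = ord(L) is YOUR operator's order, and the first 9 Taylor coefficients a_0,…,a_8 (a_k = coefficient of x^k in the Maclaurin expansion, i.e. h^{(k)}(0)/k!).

f: a_k = -2, -3, 9/4, -27/8, 405/64, -1701/128, 15309/512, -72171/1024, 2814669/16384, …
h₀=f(r): pull back L_f along r ⇒ L₀.
L = -3 + (2 + 10·x + 8·x^2)·Dx  (order 1).
h: a_k = -2, -3, 21/4, -87/8, 1677/64, -9069/128, 106305/512, -658335/1024, 33903165/16384, …
ICs: h(0) = -2.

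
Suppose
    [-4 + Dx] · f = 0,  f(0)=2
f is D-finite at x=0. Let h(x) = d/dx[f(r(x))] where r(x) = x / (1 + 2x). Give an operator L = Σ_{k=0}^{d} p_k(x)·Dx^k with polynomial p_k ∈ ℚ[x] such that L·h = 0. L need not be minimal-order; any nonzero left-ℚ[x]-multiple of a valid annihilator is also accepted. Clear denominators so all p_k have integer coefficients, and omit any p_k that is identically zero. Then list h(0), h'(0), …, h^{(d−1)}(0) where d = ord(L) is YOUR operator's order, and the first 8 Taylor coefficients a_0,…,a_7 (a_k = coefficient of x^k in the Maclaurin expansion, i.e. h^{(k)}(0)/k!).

f: a_k = 2, 8, 16, 64/3, 64/3, 256/15, 512/45, 2048/315, …
h₀=f(r): pull back L_f along r ⇒ L₀.
h₀' ⇒ L via d/dx closure of L₀.
L = -8·x + (-1 - 4·x - 4·x^2)·Dx  (order 1).
h: a_k = 8, 0, -32, 256/3, -128, 1024/15, 2560/9, -131072/105, …
ICs: h(0) = 8.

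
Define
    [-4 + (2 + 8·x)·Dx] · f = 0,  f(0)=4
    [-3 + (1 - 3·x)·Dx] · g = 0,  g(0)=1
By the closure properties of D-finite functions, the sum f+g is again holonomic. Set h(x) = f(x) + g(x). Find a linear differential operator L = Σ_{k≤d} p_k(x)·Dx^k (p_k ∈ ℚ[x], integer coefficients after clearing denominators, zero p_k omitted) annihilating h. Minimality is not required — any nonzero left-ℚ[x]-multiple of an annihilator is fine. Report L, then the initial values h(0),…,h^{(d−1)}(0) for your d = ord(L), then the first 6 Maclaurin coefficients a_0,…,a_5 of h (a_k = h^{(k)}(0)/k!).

f: a_k = 4, 8, -8, 16, -40, 112, …
g: a_k = 1, 3, 9, 27, 81, 243, …
Weyl lclm of L_f,L_g ⇒ L₀ (ord ≤ 2).
L = (48 + 108·x) + (-22 - 120·x - 324·x^2)·Dx + (1 + 19·x + 6·x^2 - 216·x^3)·Dx^2  (order 2).
h: a_k = 5, 11, 1, 43, 41, 355, …
ICs: h(0) = 5, h′(0) = 11.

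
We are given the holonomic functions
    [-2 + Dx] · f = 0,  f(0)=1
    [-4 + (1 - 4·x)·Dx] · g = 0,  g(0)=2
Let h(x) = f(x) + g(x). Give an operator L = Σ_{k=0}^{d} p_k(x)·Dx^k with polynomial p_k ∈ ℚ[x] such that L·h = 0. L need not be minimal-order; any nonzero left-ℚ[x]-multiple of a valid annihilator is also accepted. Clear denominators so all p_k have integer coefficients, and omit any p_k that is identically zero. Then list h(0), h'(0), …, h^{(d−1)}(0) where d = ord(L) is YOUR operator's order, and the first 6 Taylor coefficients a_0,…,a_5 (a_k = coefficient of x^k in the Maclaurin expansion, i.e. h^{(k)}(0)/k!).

f: a_k = 1, 2, 2, 4/3, 2/3, 4/15, …
g: a_k = 2, 8, 32, 128, 512, 2048, …
Weyl lclm of L_f,L_g ⇒ L₀ (ord ≤ 2).
L = (24 + 32·x) + (-14 - 16·x + 32·x^2)·Dx + (1 - 16·x^2)·Dx^2  (order 2).
h: a_k = 3, 10, 34, 388/3, 1538/3, 30724/15, …
ICs: h(0) = 3, h′(0) = 10.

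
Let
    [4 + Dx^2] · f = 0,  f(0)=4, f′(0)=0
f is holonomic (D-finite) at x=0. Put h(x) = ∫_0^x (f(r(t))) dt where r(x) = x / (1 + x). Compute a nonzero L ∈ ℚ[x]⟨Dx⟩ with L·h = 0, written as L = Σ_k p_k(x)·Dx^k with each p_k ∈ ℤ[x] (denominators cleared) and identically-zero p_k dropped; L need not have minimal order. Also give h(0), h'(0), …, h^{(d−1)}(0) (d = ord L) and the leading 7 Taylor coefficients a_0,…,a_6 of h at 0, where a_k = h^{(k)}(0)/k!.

f: a_k = 4, 0, -8, 0, 8/3, 0, -16/45, …
Substitute x→r, Dx→(1/r')Dx; clear ⇒ L₀.
∫: right-multiply L₀ by Dx.
L = 4·Dx + (2 + 6·x + 6·x^2 + 2·x^3)·Dx^2 + (1 + 4·x + 6·x^2 + 4·x^3 + x^4)·Dx^3  (order 3).
h: a_k = 0, 4, 0, -8/3, 4, -64/15, 32/9, …
ICs: h(0) = 0, h′(0) = 4, h′′(0) = 0.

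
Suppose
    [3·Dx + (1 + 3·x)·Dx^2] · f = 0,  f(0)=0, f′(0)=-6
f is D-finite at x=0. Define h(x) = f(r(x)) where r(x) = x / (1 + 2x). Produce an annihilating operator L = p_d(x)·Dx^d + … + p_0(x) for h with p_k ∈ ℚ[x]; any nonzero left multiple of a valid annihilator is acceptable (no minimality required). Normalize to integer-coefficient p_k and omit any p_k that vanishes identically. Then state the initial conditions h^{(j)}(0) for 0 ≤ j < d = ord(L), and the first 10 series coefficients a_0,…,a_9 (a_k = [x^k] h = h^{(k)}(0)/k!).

f: a_k = 0, -6, 9, -18, 81/2, -486/5, 243, -4374/7, 6561/4, -4374, …
Substitute x→r, Dx→(1/r')Dx; clear ⇒ L₀.
L = (7 + 20·x)·Dx + (1 + 7·x + 10·x^2)·Dx^2  (order 2).
h: a_k = 0, -6, 21, -78, 609/2, -6186/5, 5187, -155994/7, 390369/4, -433914, …
ICs: h(0) = 0, h′(0) = -6.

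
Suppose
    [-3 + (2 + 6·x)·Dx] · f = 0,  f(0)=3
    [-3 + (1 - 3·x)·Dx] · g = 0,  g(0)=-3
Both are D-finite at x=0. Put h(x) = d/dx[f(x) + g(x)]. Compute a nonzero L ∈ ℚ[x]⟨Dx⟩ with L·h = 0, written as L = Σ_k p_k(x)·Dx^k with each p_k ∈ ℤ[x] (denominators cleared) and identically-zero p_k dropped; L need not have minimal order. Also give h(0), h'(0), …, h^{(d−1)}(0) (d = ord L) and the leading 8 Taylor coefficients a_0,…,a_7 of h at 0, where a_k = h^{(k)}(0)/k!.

L = (-162 - 162·x) + (-63 - 486·x - 567·x^2)·Dx + (10 + 18·x - 90·x^2 - 162·x^3)·Dx^2  (order 2).
h: a_k = -9/2, -243/4, -3645/16, -32319/32, -907605/256, -6856245/512, -92542905/2048, -653416551/4096, …
ICs: h(0) = -9/2, h′(0) = -243/4.

f: a_k = 3, 9/2, -27/8, 81/16, -1215/128, 5103/256, -45927/1024, 216513/2048, …
g: a_k = -3, -9, -27, -81, -243, -729, -2187, -6561, …
h₀=f+g: left-lcm gives L₀, ord ≤ 2.
h=h₀': d/dx-closure on L₀ ⇒ L.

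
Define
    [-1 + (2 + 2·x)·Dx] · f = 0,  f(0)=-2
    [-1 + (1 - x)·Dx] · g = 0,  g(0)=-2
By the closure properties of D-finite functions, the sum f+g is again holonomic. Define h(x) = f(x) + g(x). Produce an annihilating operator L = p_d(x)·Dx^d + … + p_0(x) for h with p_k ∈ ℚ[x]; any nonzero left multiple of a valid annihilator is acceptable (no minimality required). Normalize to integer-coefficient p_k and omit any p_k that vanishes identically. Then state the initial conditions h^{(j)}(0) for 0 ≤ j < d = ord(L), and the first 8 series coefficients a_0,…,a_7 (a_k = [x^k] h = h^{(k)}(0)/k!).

L = (5 + 3·x) + (-9 - 14·x - 9·x^2)·Dx + (2 + 6·x - 2·x^2 - 6·x^3)·Dx^2  (order 2).
h: a_k = -4, -3, -7/4, -17/8, -123/64, -263/128, -1003/512, -2081/1024, …
ICs: h(0) = -4, h′(0) = -3.

f: a_k = -2, -1, 1/4, -1/8, 5/64, -7/128, 21/512, -33/1024, …
g: a_k = -2, -2, -2, -2, -2, -2, -2, -2, …
h₀=f+g: left-lcm gives L₀, ord ≤ 2.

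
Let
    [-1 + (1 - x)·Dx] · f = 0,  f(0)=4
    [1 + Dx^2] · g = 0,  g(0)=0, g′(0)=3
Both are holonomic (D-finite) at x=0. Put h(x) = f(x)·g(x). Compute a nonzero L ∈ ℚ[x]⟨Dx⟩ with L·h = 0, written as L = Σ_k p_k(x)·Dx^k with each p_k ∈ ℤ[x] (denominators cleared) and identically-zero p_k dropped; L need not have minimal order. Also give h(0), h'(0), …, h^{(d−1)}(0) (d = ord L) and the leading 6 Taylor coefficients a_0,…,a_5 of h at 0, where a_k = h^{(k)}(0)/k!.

L = (-1 + x) + 2·Dx + (-1 + x)·Dx^2  (order 2).
h: a_k = 0, 12, 12, 10, 10, 101/10, …
ICs: h(0) = 0, h′(0) = 12.

f: a_k = 4, 4, 4, 4, 4, 4, …
g: a_k = 0, 3, 0, -1/2, 0, 1/40, …
f·g: L₀ = L_f ⊗_s L_g, ord ≤ 1·2.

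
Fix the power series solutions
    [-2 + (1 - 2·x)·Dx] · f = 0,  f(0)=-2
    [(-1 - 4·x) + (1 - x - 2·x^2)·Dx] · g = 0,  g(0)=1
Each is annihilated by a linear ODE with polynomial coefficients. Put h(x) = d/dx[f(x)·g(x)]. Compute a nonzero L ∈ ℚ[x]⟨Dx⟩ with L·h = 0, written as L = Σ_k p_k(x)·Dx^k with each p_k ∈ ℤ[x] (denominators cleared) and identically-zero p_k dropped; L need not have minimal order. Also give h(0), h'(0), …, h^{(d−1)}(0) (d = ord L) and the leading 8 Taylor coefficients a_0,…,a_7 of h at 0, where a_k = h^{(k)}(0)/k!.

f: a_k = -2, -4, -8, -16, -32, -64, -128, -256, …
g: a_k = 1, 1, 3, 5, 11, 21, 43, 85, …
h₀=f·g: eliminate ⇒ L₀, order ≤ 1·1.
h=h₀': d/dx-closure on L₀ ⇒ L.
L = (6 + 16·x + 16·x^2) + (-1 - x + 4·x^2 + 4·x^3)·Dx  (order 1).
h: a_k = -6, -36, -138, -456, -1350, -3756, -9954, -25488, …
ICs: h(0) = -6.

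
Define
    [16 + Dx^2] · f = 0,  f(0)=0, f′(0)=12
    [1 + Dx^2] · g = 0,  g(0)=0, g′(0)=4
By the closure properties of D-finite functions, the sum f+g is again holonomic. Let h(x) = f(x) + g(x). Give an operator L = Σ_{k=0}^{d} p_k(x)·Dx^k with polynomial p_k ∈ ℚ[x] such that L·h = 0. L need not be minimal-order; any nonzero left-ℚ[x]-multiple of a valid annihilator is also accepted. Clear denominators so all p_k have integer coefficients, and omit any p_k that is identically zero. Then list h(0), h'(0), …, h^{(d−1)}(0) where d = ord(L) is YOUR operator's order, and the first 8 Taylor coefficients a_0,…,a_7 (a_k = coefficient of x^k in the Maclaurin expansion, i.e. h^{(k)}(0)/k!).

L = 16 + 17·Dx^2 + Dx^4  (order 4).
h: a_k = 0, 16, 0, -98/3, 0, 769/30, 0, -12289/1260, …
ICs: h(0) = 0, h′(0) = 16, h′′(0) = 0, h′′′(0) = -196.

f: a_k = 0, 12, 0, -32, 0, 128/5, 0, -1024/105, …
g: a_k = 0, 4, 0, -2/3, 0, 1/30, 0, -1/1260, …
h₀=f+g: left-lcm gives L₀, ord ≤ 4.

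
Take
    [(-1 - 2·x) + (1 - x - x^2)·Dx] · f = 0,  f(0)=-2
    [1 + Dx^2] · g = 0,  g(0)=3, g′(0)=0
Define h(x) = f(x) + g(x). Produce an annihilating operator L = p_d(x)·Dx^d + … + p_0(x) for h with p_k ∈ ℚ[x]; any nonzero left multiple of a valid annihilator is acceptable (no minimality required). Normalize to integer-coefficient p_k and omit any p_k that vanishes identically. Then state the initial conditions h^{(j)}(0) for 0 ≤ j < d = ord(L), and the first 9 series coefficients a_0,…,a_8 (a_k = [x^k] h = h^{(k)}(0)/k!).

f: a_k = -2, -2, -4, -6, -10, -16, -26, -42, -68, …
g: a_k = 3, 0, -3/2, 0, 1/8, 0, -1/240, 0, 1/13440, …
Sum ⇒ L₀ = lclm(L_f,L_g) in ℚ(x)⟨Dx⟩.
L = (19 + 48·x + 31·x^2 + 24·x^3 + 5·x^4 + 2·x^5) + (-5 + x + 4·x^2 + 7·x^3 + 6·x^4 + 3·x^5 + x^6)·Dx + (19 + 48·x + 31·x^2 + 24·x^3 + 5·x^4 + 2·x^5)·Dx^2 + (-5 + x + 4·x^2 + 7·x^3 + 6·x^4 + 3·x^5 + x^6)·Dx^3  (order 3).
h: a_k = 1, -2, -11/2, -6, -79/8, -16, -6241/240, -42, -913919/13440, …
ICs: h(0) = 1, h′(0) = -2, h′′(0) = -11.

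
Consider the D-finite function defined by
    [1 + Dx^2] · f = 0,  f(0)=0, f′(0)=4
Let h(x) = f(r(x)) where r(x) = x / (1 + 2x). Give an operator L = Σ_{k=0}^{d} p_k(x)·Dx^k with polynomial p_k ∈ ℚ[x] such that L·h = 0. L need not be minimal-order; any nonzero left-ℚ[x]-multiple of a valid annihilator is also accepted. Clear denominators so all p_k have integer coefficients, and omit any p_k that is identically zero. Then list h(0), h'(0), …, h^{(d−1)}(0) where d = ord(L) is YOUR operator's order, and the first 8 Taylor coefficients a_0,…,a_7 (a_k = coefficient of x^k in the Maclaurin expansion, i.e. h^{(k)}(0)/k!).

f: a_k = 0, 4, 0, -2/3, 0, 1/30, 0, -1/1260, …
f∘r: x↦r, Dx↦Dx/r' in L_f ⇒ L₀.
L = 1 + (4 + 24·x + 48·x^2 + 32·x^3)·Dx + (1 + 8·x + 24·x^2 + 32·x^3 + 16·x^4)·Dx^2  (order 2).
h: a_k = 0, 4, -8, 46/3, -28, 1441/30, -75, 123479/1260, …
ICs: h(0) = 0, h′(0) = 4.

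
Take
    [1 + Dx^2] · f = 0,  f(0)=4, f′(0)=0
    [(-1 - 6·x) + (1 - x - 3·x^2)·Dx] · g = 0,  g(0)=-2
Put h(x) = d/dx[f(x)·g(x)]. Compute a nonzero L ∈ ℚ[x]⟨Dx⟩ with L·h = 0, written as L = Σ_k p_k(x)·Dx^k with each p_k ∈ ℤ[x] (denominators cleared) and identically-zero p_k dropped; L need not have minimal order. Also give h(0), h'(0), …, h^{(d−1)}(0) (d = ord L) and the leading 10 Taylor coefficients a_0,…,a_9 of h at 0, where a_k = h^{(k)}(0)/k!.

L = (83 - 2·x - 5·x^2 + 6·x^3 + 9·x^4) + (16 + 98·x + 18·x^2 + 36·x^3)·Dx + (-5 + 4·x + 13·x^2 + 6·x^3 + 9·x^4)·Dx^2  (order 2).
h: a_k = -8, -56, -156, -1636/3, -4385/3, -63119/15, -994343/90, -18558737/630, -42422969/560, -8828926199/45360, …
ICs: h(0) = -8, h′(0) = -56.

f: a_k = 4, 0, -2, 0, 1/6, 0, -1/180, 0, 1/10080, 0, …
g: a_k = -2, -2, -8, -14, -38, -80, -194, -434, -1016, -2318, …
h₀=f·g: eliminate ⇒ L₀, order ≤ 2·1.
h=h₀': d/dx-closure on L₀ ⇒ L.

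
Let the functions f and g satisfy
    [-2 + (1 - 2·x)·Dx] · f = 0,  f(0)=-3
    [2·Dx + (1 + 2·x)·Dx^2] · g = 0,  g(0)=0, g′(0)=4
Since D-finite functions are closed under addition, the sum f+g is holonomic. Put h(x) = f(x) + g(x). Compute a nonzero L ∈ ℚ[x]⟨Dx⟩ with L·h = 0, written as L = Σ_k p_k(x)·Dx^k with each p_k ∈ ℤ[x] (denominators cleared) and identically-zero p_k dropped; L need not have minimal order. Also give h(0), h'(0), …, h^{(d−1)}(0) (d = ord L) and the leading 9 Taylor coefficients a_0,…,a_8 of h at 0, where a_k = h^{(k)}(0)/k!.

L = (40 + 16·x)·Dx + (8 + 64·x + 32·x^2)·Dx^2 + (-3 - 2·x + 12·x^2 + 8·x^3)·Dx^3  (order 3).
h: a_k = -3, -2, -16, -56/3, -56, -416/5, -640/3, -2432/7, -832, …
ICs: h(0) = -3, h′(0) = -2, h′′(0) = -32.

f: a_k = -3, -6, -12, -24, -48, -96, -192, -384, -768, …
g: a_k = 0, 4, -4, 16/3, -8, 64/5, -64/3, 256/7, -64, …
f+g: L₀ = lclm(L_f,L_g), ord ≤ 1+2.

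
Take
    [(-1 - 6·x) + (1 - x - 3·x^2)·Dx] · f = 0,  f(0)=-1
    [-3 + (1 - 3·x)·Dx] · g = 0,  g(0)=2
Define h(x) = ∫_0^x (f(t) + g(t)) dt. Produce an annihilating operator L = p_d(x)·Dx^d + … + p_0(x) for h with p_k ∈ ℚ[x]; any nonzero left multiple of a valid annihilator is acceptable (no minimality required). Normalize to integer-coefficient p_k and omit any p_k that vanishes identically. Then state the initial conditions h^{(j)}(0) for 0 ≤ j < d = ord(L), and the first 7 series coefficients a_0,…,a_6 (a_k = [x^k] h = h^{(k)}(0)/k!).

L = (6 - 108·x + 162·x^2 - 162·x^3)·Dx + (10 - 6·x - 108·x^2 + 270·x^3 - 324·x^4)·Dx^2 + (-2 + 14·x - 33·x^2 + 18·x^3 + 54·x^4 - 81·x^5)·Dx^3  (order 3).
h: a_k = 0, 1, 5/2, 14/3, 47/4, 143/5, 223/3, …
ICs: h(0) = 0, h′(0) = 1, h′′(0) = 5.

f: a_k = -1, -1, -4, -7, -19, -40, -97, …
g: a_k = 2, 6, 18, 54, 162, 486, 1458, …
f+g: L₀ = lclm(L_f,L_g), ord ≤ 1+1.
h=∫₀ˣh₀: take L = L₀·Dx.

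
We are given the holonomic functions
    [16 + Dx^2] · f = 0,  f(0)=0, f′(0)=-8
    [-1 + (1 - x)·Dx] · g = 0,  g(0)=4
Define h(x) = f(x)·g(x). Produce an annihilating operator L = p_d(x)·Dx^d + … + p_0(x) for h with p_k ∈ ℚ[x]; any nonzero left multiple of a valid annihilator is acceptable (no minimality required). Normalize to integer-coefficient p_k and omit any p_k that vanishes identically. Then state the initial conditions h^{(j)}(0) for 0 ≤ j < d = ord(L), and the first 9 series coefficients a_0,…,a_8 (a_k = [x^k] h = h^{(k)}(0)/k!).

f: a_k = 0, -8, 0, 64/3, 0, -256/15, 0, 2048/315, 0, …
g: a_k = 4, 4, 4, 4, 4, 4, 4, 4, 4, …
L₀ := L_f ⊗_s L_g (sym. prod.), ord ≤ 2.
L = (-16 + 16·x) + 2·Dx + (-1 + x)·Dx^2  (order 2).
h: a_k = 0, -32, -32, 160/3, 160/3, -224/15, -224/15, 3488/315, 3488/315, …
ICs: h(0) = 0, h′(0) = -32.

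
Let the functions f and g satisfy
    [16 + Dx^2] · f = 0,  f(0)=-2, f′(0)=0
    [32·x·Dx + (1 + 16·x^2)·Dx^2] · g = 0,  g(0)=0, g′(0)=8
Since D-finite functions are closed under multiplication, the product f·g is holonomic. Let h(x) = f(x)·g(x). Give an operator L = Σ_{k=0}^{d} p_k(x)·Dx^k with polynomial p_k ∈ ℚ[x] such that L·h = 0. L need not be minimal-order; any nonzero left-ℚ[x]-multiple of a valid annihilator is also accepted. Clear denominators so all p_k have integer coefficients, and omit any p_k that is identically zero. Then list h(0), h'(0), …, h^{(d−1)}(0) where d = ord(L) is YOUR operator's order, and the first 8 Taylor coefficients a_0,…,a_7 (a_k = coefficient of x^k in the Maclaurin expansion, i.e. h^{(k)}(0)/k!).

f: a_k = -2, 0, 16, 0, -64/3, 0, 512/45, 0, …
g: a_k = 0, 8, 0, -128/3, 0, 2048/5, 0, -32768/7, …
L₀ := L_f ⊗_s L_g (sym. prod.), ord ≤ 4.
L = (1280 + 53248·x^2 + 360448·x^4 + 2097152·x^6 + 8388608·x^8) + (1536·x + 40960·x^3 + 393216·x^5 + 2097152·x^7)·Dx + (96 + 4096·x^2 + 36864·x^4 + 262144·x^6 + 1048576·x^8)·Dx^2 + (96·x + 2560·x^3 + 24576·x^5 + 131072·x^7)·Dx^3 + (1 + 48·x^2 + 896·x^4 + 8192·x^6 + 32768·x^8)·Dx^4  (order 4).
h: a_k = 0, -16, 0, 640/3, 0, -25088/15, 0, 5328896/315, …
ICs: h(0) = 0, h′(0) = -16, h′′(0) = 0, h′′′(0) = 1280.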